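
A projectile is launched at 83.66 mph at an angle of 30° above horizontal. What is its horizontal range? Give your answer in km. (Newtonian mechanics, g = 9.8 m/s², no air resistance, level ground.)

v₀ = 83.66 mph × 0.44704 = 37.3994 m/s
R = v₀² × sin(2θ) / g = 37.3994² × sin(2 × 30°) / 9.8 = 1398.72 × 0.866025 / 9.8 = 123.605 m
R = 123.605 m / 1000.0 = 0.1236 km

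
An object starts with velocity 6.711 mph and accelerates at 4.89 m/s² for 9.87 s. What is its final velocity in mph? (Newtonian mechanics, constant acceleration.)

v₀ = 6.711 mph × 0.44704 = 3.00009 m/s
v = v₀ + a × t = 3.00009 + 4.89 × 9.87 = 51.2644 m/s
v = 51.2644 m/s / 0.44704 = 114.7 mph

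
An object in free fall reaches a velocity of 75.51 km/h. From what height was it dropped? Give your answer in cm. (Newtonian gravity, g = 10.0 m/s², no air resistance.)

v = 75.51 km/h × 0.2777777777777778 = 20.975 m/s
h = v² / (2g) = 20.975² / (2 × 10.0) = 21.9975 m
h = 21.9975 m / 0.01 = 2200 cm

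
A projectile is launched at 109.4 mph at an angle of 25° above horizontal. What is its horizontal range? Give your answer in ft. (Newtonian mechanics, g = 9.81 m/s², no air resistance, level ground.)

v₀ = 109.4 mph × 0.44704 = 48.9062 m/s
R = v₀² × sin(2θ) / g = 48.9062² × sin(2 × 25°) / 9.81 = 2391.82 × 0.766044 / 9.81 = 186.773 m
R = 186.773 m / 0.3048 = 612.8 ft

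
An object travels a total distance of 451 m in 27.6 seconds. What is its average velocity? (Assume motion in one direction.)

v_avg = Δd / Δt = 451 / 27.6 = 16.34 m/s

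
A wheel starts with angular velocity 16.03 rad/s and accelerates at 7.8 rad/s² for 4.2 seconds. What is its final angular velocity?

ω = ω₀ + αt = 16.03 + 7.8 × 4.2 = 48.79 rad/s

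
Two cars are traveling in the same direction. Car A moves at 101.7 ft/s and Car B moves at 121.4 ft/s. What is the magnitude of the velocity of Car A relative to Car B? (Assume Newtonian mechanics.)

v_rel = |v_A - v_B| = |101.7 - 121.4| = 19.7 ft/s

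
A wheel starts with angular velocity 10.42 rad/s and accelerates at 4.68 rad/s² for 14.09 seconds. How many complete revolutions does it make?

θ = ω₀t + ½αt² = 10.42×14.09 + ½×4.68×14.09² = 611.373554 rad
Total revolutions = θ/(2π) = 611.373554/(2π) = 97.3
Complete revolutions = ⌊97.3⌋ = 97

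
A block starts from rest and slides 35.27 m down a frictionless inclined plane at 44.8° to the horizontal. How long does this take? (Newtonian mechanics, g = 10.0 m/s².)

a = g sin(θ) = 10.0 × sin(44.8°) = 7.0463 m/s²
t = √(2d/a) = √(2 × 35.27 / 7.0463) = 3.16 s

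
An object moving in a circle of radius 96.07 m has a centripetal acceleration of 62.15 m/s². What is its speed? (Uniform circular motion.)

v = √(a_c × r) = √(62.15 × 96.07) = 77.27 m/s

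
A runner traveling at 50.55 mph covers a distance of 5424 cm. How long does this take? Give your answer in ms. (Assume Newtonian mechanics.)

d = 5424 cm × 0.01 = 54.24 m
v = 50.55 mph × 0.44704 = 22.5979 m/s
t = d / v = 54.24 / 22.5979 = 2.40022 s
t = 2.40022 s / 0.001 = 2400 ms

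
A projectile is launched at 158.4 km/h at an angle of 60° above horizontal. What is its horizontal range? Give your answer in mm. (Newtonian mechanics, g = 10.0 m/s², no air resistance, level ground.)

v₀ = 158.4 km/h × 0.2777777777777778 = 44.0 m/s
R = v₀² × sin(2θ) / g = 44.0² × sin(2 × 60°) / 10.0 = 1936.0 × 0.866025 / 10.0 = 167.662 m
R = 167.662 m / 0.001 = 167700 mm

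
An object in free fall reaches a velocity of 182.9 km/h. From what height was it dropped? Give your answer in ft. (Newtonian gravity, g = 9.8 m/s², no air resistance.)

v = 182.9 km/h × 0.2777777777777778 = 50.8056 m/s
h = v² / (2g) = 50.8056² / (2 × 9.8) = 131.694 m
h = 131.694 m / 0.3048 = 432.1 ft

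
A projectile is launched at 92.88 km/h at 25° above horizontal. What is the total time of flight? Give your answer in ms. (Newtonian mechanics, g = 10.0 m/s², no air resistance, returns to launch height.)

v₀ = 92.88 km/h × 0.2777777777777778 = 25.8 m/s
T = 2 × v₀ × sin(θ) / g = 2 × 25.8 × sin(25°) / 10.0 = 2 × 25.8 × 0.422618 / 10.0 = 2.18071 s
T = 2.18071 s / 0.001 = 2181 ms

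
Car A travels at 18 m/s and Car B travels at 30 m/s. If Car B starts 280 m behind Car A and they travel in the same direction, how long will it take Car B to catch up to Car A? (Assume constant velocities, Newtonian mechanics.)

Relative speed: v_rel = 30 - 18 = 12 m/s
Time to catch: t = d₀/v_rel = 280/12 = 23.33 s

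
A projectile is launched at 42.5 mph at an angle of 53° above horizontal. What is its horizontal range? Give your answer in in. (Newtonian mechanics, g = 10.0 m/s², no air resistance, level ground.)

v₀ = 42.5 mph × 0.44704 = 18.9992 m/s
R = v₀² × sin(2θ) / g = 18.9992² × sin(2 × 53°) / 10.0 = 360.97 × 0.961262 / 10.0 = 34.6987 m
R = 34.6987 m / 0.0254 = 1366 in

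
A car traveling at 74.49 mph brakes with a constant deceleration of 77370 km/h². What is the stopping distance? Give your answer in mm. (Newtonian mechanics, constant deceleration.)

v₀ = 74.49 mph × 0.44704 = 33.3 m/s
a = 77370 km/h² × 7.716049382716049e-05 = 5.96991 m/s²
d = v₀² / (2a) = 33.3² / (2 × 5.96991) = 1108.89 / 11.9398 = 92.8734 m
d = 92.8734 m / 0.001 = 92870 mm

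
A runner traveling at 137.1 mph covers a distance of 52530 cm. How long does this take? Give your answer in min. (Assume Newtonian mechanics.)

d = 52530 cm × 0.01 = 525.3 m
v = 137.1 mph × 0.44704 = 61.2892 m/s
t = d / v = 525.3 / 61.2892 = 8.57084 s
t = 8.57084 s / 60.0 = 0.1428 min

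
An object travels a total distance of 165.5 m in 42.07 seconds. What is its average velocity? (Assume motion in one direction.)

v_avg = Δd / Δt = 165.5 / 42.07 = 3.93 m/s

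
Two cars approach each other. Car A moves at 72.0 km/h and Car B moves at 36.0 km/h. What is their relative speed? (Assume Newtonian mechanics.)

v_rel = v_A + v_B = 72.0 + 36.0 = 108.0 km/h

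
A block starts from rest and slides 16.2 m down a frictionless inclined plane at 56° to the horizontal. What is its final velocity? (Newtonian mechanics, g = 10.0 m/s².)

a = g sin(θ) = 10.0 × sin(56°) = 8.2904 m/s²
v = √(2ad) = √(2 × 8.2904 × 16.2) = 16.39 m/s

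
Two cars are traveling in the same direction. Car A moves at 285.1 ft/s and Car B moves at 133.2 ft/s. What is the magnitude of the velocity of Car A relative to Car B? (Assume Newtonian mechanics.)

v_rel = |v_A - v_B| = |285.1 - 133.2| = 151.9 ft/s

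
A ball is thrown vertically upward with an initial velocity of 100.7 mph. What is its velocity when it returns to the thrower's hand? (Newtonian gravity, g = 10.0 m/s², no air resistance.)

By conservation of energy (no air resistance), the ball returns to the throw height with the same speed as launch, but directed downward.
|v_ground| = v₀ = 100.7 mph
v_ground = 100.7 mph (downward)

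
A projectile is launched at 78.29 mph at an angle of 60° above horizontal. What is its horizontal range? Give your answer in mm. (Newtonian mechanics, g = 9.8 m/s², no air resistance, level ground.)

v₀ = 78.29 mph × 0.44704 = 34.9988 m/s
R = v₀² × sin(2θ) / g = 34.9988² × sin(2 × 60°) / 9.8 = 1224.92 × 0.866025 / 9.8 = 108.246 m
R = 108.246 m / 0.001 = 108200 mm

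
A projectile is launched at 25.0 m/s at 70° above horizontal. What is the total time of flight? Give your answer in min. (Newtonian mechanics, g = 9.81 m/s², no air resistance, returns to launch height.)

T = 2 × v₀ × sin(θ) / g = 2 × 25.0 × sin(70°) / 9.81 = 2 × 25.0 × 0.939693 / 9.81 = 4.78946 s
T = 4.78946 s / 60.0 = 0.07982 min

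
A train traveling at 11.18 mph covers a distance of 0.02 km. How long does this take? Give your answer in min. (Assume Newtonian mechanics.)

d = 0.02 km × 1000.0 = 20.0 m
v = 11.18 mph × 0.44704 = 4.99791 m/s
t = d / v = 20.0 / 4.99791 = 4.00167 s
t = 4.00167 s / 60.0 = 0.06669 min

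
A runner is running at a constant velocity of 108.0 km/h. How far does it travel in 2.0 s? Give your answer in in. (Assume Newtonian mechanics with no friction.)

v = 108.0 km/h × 0.2777777777777778 = 30.0 m/s
d = v × t = 30.0 × 2.0 = 60.0 m
d = 60.0 m / 0.0254 = 2362 in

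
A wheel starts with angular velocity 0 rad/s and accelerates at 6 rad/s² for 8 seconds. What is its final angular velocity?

ω = ω₀ + αt = 0 + 6 × 8 = 48 rad/s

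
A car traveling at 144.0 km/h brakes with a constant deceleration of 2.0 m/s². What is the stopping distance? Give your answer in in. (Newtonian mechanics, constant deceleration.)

v₀ = 144.0 km/h × 0.2777777777777778 = 40.0 m/s
d = v₀² / (2a) = 40.0² / (2 × 2.0) = 1600.0 / 4.0 = 400.0 m
d = 400.0 m / 0.0254 = 15750 in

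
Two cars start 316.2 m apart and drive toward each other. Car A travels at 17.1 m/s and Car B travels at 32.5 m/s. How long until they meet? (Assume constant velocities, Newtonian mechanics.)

Combined speed: v_combined = 17.1 + 32.5 = 49.6 m/s
Time to meet: t = d/v_combined = 316.2/49.6 = 6.38 s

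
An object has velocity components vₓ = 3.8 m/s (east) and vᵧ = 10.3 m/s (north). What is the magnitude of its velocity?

|v| = √(vₓ² + vᵧ²) = √(3.8² + 10.3²) = √(120.53) = 10.98 m/s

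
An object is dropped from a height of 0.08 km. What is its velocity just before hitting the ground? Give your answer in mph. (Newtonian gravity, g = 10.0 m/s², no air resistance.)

h = 0.08 km × 1000.0 = 80.0 m
v = √(2gh) = √(2 × 10.0 × 80.0) = 40.0 m/s
v = 40.0 m/s / 0.44704 = 89.48 mph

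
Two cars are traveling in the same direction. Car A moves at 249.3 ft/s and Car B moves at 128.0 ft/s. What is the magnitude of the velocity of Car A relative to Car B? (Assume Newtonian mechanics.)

v_rel = |v_A - v_B| = |249.3 - 128.0| = 121.3 ft/s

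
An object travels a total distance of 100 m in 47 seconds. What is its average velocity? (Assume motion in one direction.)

v_avg = Δd / Δt = 100 / 47 = 2.13 m/s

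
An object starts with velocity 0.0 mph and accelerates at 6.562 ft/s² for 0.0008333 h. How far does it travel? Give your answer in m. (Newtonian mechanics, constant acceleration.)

v₀ = 0.0 mph × 0.44704 = 0.0 m/s
a = 6.562 ft/s² × 0.3048 = 2.0001 m/s²
t = 0.0008333 h × 3600.0 = 2.99988 s
d = v₀ × t + ½ × a × t² = 0.0 × 2.99988 + 0.5 × 2.0001 × 2.99988² = 9.0 m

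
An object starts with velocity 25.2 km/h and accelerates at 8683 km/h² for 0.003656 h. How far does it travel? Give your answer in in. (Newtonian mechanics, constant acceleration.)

v₀ = 25.2 km/h × 0.2777777777777778 = 7.0 m/s
a = 8683 km/h² × 7.716049382716049e-05 = 0.669985 m/s²
t = 0.003656 h × 3600.0 = 13.1616 s
d = v₀ × t + ½ × a × t² = 7.0 × 13.1616 + 0.5 × 0.669985 × 13.1616² = 150.161 m
d = 150.161 m / 0.0254 = 5912 in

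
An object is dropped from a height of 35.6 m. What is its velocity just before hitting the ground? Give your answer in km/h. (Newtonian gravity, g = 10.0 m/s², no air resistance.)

v = √(2gh) = √(2 × 10.0 × 35.6) = 26.6833 m/s
v = 26.6833 m/s / 0.2777777777777778 = 96.06 km/h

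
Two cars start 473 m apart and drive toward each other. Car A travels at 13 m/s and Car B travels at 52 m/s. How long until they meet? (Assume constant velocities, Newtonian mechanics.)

Combined speed: v_combined = 13 + 52 = 65 m/s
Time to meet: t = d/v_combined = 473/65 = 7.28 s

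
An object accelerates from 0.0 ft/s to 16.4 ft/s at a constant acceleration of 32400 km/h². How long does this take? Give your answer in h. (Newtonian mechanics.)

v₀ = 0.0 ft/s × 0.3048 = 0.0 m/s
v = 16.4 ft/s × 0.3048 = 4.99872 m/s
a = 32400 km/h² × 7.716049382716049e-05 = 2.5 m/s²
t = (v - v₀) / a = (4.99872 - 0.0) / 2.5 = 1.99949 s
t = 1.99949 s / 3600.0 = 0.0005554 h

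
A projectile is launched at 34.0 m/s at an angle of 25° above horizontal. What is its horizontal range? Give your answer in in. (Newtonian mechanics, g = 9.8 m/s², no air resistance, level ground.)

R = v₀² × sin(2θ) / g = 34.0² × sin(2 × 25°) / 9.8 = 1156.0 × 0.766044 / 9.8 = 90.3619 m
R = 90.3619 m / 0.0254 = 3558 in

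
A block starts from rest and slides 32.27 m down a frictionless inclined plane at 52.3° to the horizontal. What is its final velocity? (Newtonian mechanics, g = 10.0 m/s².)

a = g sin(θ) = 10.0 × sin(52.3°) = 7.9122 m/s²
v = √(2ad) = √(2 × 7.9122 × 32.27) = 22.6 m/s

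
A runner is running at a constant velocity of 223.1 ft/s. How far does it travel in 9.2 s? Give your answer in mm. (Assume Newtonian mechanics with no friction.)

v = 223.1 ft/s × 0.3048 = 68.0009 m/s
d = v × t = 68.0009 × 9.2 = 625.608 m
d = 625.608 m / 0.001 = 625600 mm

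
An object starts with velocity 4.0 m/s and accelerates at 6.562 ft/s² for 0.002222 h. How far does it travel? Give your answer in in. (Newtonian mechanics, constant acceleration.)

a = 6.562 ft/s² × 0.3048 = 2.0001 m/s²
t = 0.002222 h × 3600.0 = 7.9992 s
d = v₀ × t + ½ × a × t² = 4.0 × 7.9992 + 0.5 × 2.0001 × 7.9992² = 95.9872 m
d = 95.9872 m / 0.0254 = 3779 in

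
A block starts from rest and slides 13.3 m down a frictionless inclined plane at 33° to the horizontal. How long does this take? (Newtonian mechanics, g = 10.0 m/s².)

a = g sin(θ) = 10.0 × sin(33°) = 5.4464 m/s²
t = √(2d/a) = √(2 × 13.3 / 5.4464) = 2.21 s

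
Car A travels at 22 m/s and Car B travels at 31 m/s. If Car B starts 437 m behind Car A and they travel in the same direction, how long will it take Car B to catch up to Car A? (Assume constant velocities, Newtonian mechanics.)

Relative speed: v_rel = 31 - 22 = 9 m/s
Time to catch: t = d₀/v_rel = 437/9 = 48.56 s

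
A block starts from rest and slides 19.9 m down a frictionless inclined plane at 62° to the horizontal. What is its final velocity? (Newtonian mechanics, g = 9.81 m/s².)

a = g sin(θ) = 9.81 × sin(62°) = 8.6617 m/s²
v = √(2ad) = √(2 × 8.6617 × 19.9) = 18.57 m/s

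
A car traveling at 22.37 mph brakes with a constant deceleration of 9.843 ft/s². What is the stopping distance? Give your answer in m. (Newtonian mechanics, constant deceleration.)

v₀ = 22.37 mph × 0.44704 = 10.0003 m/s
a = 9.843 ft/s² × 0.3048 = 3.00015 m/s²
d = v₀² / (2a) = 10.0003² / (2 × 3.00015) = 100.006 / 6.0003 = 16.67 m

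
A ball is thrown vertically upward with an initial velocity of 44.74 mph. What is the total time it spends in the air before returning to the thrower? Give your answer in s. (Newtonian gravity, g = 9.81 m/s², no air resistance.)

v₀ = 44.74 mph × 0.44704 = 20.0006 m/s
t_total = 2 × v₀ / g = 2 × 20.0006 / 9.81 = 4.078 s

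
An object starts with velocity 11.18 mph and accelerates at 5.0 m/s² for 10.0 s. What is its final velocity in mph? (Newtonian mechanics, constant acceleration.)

v₀ = 11.18 mph × 0.44704 = 4.99791 m/s
v = v₀ + a × t = 4.99791 + 5.0 × 10.0 = 54.9979 m/s
v = 54.9979 m/s / 0.44704 = 123.0 mph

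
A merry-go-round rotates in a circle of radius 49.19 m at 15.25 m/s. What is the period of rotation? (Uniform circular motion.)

T = 2πr/v = 2π×49.19/15.25 = 20.27 s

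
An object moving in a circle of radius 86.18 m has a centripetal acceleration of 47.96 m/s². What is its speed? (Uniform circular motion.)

v = √(a_c × r) = √(47.96 × 86.18) = 64.29 m/s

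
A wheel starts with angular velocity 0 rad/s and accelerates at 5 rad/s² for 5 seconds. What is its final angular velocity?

ω = ω₀ + αt = 0 + 5 × 5 = 25 rad/s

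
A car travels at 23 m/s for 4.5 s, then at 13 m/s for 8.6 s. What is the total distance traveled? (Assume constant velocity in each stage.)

d₁ = v₁t₁ = 23 × 4.5 = 103.5 m
d₂ = v₂t₂ = 13 × 8.6 = 111.8 m
d_total = 103.5 + 111.8 = 215.3 m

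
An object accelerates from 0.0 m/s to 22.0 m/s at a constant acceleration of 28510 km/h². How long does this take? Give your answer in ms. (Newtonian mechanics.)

a = 28510 km/h² × 7.716049382716049e-05 = 2.19985 m/s²
t = (v - v₀) / a = (22.0 - 0.0) / 2.19985 = 10.0007 s
t = 10.0007 s / 0.001 = 10000 ms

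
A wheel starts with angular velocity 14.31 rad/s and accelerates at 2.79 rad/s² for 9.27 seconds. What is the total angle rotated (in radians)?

θ = ω₀t + ½αt² = 14.31×9.27 + ½×2.79×9.27² = 252.53 rad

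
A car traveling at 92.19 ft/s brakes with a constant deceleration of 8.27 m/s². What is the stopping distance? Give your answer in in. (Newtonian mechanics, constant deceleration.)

v₀ = 92.19 ft/s × 0.3048 = 28.0995 m/s
d = v₀² / (2a) = 28.0995² / (2 × 8.27) = 789.582 / 16.54 = 47.7377 m
d = 47.7377 m / 0.0254 = 1879 in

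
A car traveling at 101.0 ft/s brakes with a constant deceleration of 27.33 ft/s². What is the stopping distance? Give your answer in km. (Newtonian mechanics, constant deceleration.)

v₀ = 101.0 ft/s × 0.3048 = 30.7848 m/s
a = 27.33 ft/s² × 0.3048 = 8.33018 m/s²
d = v₀² / (2a) = 30.7848² / (2 × 8.33018) = 947.704 / 16.6604 = 56.8836 m
d = 56.8836 m / 1000.0 = 0.05688 km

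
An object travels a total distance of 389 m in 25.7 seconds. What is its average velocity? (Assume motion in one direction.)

v_avg = Δd / Δt = 389 / 25.7 = 15.14 m/s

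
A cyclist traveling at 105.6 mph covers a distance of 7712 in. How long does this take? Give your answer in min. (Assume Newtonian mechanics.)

d = 7712 in × 0.0254 = 195.885 m
v = 105.6 mph × 0.44704 = 47.2074 m/s
t = d / v = 195.885 / 47.2074 = 4.14946 s
t = 4.14946 s / 60.0 = 0.06916 min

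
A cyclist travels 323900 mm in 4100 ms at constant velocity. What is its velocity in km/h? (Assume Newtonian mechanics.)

d = 323900 mm × 0.001 = 323.9 m
t = 4100 ms × 0.001 = 4.1 s
v = d / t = 323.9 / 4.1 = 79.0 m/s
v = 79.0 m/s / 0.2777777777777778 = 284.4 km/h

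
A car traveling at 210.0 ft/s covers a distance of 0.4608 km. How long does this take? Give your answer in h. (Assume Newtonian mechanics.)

d = 0.4608 km × 1000.0 = 460.8 m
v = 210.0 ft/s × 0.3048 = 64.008 m/s
t = d / v = 460.8 / 64.008 = 7.1991 s
t = 7.1991 s / 3600.0 = 0.002 h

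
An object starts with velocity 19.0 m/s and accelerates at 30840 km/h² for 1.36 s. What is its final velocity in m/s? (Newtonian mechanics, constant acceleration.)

a = 30840 km/h² × 7.716049382716049e-05 = 2.37963 m/s²
v = v₀ + a × t = 19.0 + 2.37963 × 1.36 = 22.24 m/s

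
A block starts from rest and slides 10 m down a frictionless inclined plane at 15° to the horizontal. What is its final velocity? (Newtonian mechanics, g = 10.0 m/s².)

a = g sin(θ) = 10.0 × sin(15°) = 2.5882 m/s²
v = √(2ad) = √(2 × 2.5882 × 10) = 7.19 m/s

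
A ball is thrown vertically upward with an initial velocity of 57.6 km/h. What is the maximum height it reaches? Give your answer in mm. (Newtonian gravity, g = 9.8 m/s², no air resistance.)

v₀ = 57.6 km/h × 0.2777777777777778 = 16.0 m/s
h_max = v₀² / (2g) = 16.0² / (2 × 9.8) = 256.0 / 19.6 = 13.0612 m
h_max = 13.0612 m / 0.001 = 13060 mm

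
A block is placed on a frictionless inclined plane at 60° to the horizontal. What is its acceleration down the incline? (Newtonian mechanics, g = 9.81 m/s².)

a = g sin(θ) = 9.81 × sin(60°) = 9.81 × 0.866 = 8.5 m/s²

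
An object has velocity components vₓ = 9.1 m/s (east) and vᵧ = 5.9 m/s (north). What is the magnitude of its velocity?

|v| = √(vₓ² + vᵧ²) = √(9.1² + 5.9²) = √(117.62) = 10.85 m/s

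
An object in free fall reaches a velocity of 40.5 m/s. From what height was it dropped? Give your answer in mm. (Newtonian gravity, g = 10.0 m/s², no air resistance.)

h = v² / (2g) = 40.5² / (2 × 10.0) = 82.0125 m
h = 82.0125 m / 0.001 = 82010 mm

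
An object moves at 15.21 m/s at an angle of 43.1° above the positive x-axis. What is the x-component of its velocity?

vₓ = v cos(θ) = 15.21 × cos(43.1°) = 11.11 m/s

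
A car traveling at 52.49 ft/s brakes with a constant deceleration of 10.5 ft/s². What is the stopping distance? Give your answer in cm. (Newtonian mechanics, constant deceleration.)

v₀ = 52.49 ft/s × 0.3048 = 15.999 m/s
a = 10.5 ft/s² × 0.3048 = 3.2004 m/s²
d = v₀² / (2a) = 15.999² / (2 × 3.2004) = 255.968 / 6.4008 = 39.99 m
d = 39.99 m / 0.01 = 3999 cm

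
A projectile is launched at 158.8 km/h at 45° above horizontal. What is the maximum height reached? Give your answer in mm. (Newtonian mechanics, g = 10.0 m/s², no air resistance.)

v₀ = 158.8 km/h × 0.2777777777777778 = 44.1111 m/s
H = v₀² × sin²(θ) / (2g) = 44.1111² × sin(45°)² / (2 × 10.0) = 1945.79 × 0.5 / 20.0 = 48.6448 m
H = 48.6448 m / 0.001 = 48640 mm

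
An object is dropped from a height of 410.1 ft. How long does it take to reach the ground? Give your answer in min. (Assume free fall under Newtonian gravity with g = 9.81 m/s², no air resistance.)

h = 410.1 ft × 0.3048 = 124.998 m
t = √(2h/g) = √(2 × 124.998 / 9.81) = 5.04815 s
t = 5.04815 s / 60.0 = 0.08414 min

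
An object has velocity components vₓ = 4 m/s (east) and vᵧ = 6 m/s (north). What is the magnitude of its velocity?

|v| = √(vₓ² + vᵧ²) = √(4² + 6²) = √(52) = 7.21 m/s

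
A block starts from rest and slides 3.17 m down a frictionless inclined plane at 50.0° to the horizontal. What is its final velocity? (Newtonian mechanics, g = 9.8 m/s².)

a = g sin(θ) = 9.8 × sin(50.0°) = 7.5072 m/s²
v = √(2ad) = √(2 × 7.5072 × 3.17) = 6.9 m/s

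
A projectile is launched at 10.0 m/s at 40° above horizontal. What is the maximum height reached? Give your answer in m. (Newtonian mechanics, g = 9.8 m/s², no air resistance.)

H = v₀² × sin²(θ) / (2g) = 10.0² × sin(40°)² / (2 × 9.8) = 100.0 × 0.413176 / 19.6 = 2.108 m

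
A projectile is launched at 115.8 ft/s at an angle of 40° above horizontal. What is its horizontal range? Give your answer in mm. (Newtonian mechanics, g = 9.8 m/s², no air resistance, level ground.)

v₀ = 115.8 ft/s × 0.3048 = 35.2958 m/s
R = v₀² × sin(2θ) / g = 35.2958² × sin(2 × 40°) / 9.8 = 1245.79 × 0.984808 / 9.8 = 125.19 m
R = 125.19 m / 0.001 = 125200 mm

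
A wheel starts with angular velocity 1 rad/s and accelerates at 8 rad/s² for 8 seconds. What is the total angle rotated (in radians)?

θ = ω₀t + ½αt² = 1×8 + ½×8×8² = 264.0 rad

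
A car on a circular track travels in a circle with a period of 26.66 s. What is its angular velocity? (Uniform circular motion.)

ω = 2π/T = 2π/26.66 = 0.2357 rad/s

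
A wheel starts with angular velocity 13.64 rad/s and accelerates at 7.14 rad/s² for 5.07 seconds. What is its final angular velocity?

ω = ω₀ + αt = 13.64 + 7.14 × 5.07 = 49.84 rad/s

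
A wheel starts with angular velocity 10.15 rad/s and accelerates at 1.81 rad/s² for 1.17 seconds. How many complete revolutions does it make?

θ = ω₀t + ½αt² = 10.15×1.17 + ½×1.81×1.17² = 13.1143545 rad
Total revolutions = θ/(2π) = 13.1143545/(2π) = 2.09
Complete revolutions = ⌊2.09⌋ = 2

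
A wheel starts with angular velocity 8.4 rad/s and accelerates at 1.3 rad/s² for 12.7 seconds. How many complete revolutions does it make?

θ = ω₀t + ½αt² = 8.4×12.7 + ½×1.3×12.7² = 211.5185 rad
Total revolutions = θ/(2π) = 211.5185/(2π) = 33.66
Complete revolutions = ⌊33.66⌋ = 33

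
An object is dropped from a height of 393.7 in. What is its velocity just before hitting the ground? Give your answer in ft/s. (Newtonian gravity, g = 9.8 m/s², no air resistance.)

h = 393.7 in × 0.0254 = 9.99998 m
v = √(2gh) = √(2 × 9.8 × 9.99998) = 14.0 m/s
v = 14.0 m/s / 0.3048 = 45.93 ft/s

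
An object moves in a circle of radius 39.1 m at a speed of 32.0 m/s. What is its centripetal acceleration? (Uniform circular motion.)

a_c = v²/r = 32.0²/39.1 = 1024.0/39.1 = 26.19 m/s²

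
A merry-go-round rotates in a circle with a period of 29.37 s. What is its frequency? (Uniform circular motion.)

f = 1/T = 1/29.37 = 0.034 Hz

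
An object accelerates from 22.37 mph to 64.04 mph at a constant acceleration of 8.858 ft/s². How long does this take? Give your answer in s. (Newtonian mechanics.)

v₀ = 22.37 mph × 0.44704 = 10.0003 m/s
v = 64.04 mph × 0.44704 = 28.6284 m/s
a = 8.858 ft/s² × 0.3048 = 2.69992 m/s²
t = (v - v₀) / a = (28.6284 - 10.0003) / 2.69992 = 6.9 s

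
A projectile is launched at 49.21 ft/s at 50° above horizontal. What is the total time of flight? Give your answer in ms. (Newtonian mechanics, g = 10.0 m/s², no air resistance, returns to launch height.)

v₀ = 49.21 ft/s × 0.3048 = 14.9992 m/s
T = 2 × v₀ × sin(θ) / g = 2 × 14.9992 × sin(50°) / 10.0 = 2 × 14.9992 × 0.766044 / 10.0 = 2.29801 s
T = 2.29801 s / 0.001 = 2298 ms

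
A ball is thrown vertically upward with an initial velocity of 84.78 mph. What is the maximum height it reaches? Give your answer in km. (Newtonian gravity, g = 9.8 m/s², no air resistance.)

v₀ = 84.78 mph × 0.44704 = 37.9001 m/s
h_max = v₀² / (2g) = 37.9001² / (2 × 9.8) = 1436.42 / 19.6 = 73.2867 m
h_max = 73.2867 m / 1000.0 = 0.07329 km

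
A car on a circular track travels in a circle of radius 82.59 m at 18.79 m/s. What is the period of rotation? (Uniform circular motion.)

T = 2πr/v = 2π×82.59/18.79 = 27.62 s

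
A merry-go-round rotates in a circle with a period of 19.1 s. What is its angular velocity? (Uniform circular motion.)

ω = 2π/T = 2π/19.1 = 0.329 rad/s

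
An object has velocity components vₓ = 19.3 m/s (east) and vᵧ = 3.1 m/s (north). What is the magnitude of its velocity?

|v| = √(vₓ² + vᵧ²) = √(19.3² + 3.1²) = √(382.1) = 19.55 m/s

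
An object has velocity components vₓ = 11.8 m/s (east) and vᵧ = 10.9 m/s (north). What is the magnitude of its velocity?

|v| = √(vₓ² + vᵧ²) = √(11.8² + 10.9²) = √(258.05) = 16.06 m/s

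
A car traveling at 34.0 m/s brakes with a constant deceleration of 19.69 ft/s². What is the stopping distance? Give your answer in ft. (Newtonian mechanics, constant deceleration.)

a = 19.69 ft/s² × 0.3048 = 6.00151 m/s²
d = v₀² / (2a) = 34.0² / (2 × 6.00151) = 1156.0 / 12.003 = 96.3093 m
d = 96.3093 m / 0.3048 = 316.0 ft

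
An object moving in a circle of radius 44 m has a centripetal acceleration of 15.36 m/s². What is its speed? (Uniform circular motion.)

v = √(a_c × r) = √(15.36 × 44) = 26.0 m/s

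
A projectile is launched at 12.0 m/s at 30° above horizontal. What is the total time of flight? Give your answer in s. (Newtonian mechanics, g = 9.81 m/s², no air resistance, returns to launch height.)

T = 2 × v₀ × sin(θ) / g = 2 × 12.0 × sin(30°) / 9.81 = 2 × 12.0 × 0.5 / 9.81 = 1.223 s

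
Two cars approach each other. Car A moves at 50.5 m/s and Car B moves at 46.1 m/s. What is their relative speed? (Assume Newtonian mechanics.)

v_rel = v_A + v_B = 50.5 + 46.1 = 96.6 m/s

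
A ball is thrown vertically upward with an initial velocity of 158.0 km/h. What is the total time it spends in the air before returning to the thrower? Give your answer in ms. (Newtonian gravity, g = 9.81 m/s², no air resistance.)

v₀ = 158.0 km/h × 0.2777777777777778 = 43.8889 m/s
t_total = 2 × v₀ / g = 2 × 43.8889 / 9.81 = 8.94779 s
t_total = 8.94779 s / 0.001 = 8948 ms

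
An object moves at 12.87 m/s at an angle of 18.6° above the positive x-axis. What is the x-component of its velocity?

vₓ = v cos(θ) = 12.87 × cos(18.6°) = 12.2 m/s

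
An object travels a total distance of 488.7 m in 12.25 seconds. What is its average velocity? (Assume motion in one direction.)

v_avg = Δd / Δt = 488.7 / 12.25 = 39.89 m/s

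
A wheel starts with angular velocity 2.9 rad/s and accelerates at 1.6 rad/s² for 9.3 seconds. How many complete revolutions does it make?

θ = ω₀t + ½αt² = 2.9×9.3 + ½×1.6×9.3² = 96.162 rad
Total revolutions = θ/(2π) = 96.162/(2π) = 15.3
Complete revolutions = ⌊15.3⌋ = 15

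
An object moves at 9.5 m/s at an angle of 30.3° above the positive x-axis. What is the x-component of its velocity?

vₓ = v cos(θ) = 9.5 × cos(30.3°) = 8.2 m/s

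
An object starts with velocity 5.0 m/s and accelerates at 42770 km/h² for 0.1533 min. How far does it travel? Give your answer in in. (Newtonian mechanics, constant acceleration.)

a = 42770 km/h² × 7.716049382716049e-05 = 3.30015 m/s²
t = 0.1533 min × 60.0 = 9.198 s
d = v₀ × t + ½ × a × t² = 5.0 × 9.198 + 0.5 × 3.30015 × 9.198² = 185.592 m
d = 185.592 m / 0.0254 = 7307 in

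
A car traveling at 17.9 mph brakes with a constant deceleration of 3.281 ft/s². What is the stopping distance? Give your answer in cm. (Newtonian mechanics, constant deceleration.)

v₀ = 17.9 mph × 0.44704 = 8.00202 m/s
a = 3.281 ft/s² × 0.3048 = 1.00005 m/s²
d = v₀² / (2a) = 8.00202² / (2 × 1.00005) = 64.0323 / 2.0001 = 32.0145 m
d = 32.0145 m / 0.01 = 3201 cm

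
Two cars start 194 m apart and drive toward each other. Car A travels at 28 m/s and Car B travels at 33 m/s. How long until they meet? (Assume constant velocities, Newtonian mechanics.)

Combined speed: v_combined = 28 + 33 = 61 m/s
Time to meet: t = d/v_combined = 194/61 = 3.18 s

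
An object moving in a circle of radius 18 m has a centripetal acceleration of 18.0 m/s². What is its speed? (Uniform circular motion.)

v = √(a_c × r) = √(18.0 × 18) = 18.0 m/s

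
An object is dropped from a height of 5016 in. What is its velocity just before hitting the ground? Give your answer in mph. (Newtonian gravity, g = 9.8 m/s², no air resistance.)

h = 5016 in × 0.0254 = 127.406 m
v = √(2gh) = √(2 × 9.8 × 127.406) = 49.9716 m/s
v = 49.9716 m/s / 0.44704 = 111.8 mph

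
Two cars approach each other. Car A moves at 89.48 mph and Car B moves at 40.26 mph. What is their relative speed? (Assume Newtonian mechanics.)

v_rel = v_A + v_B = 89.48 + 40.26 = 129.74 mph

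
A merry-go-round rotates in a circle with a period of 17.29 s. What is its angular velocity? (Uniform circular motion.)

ω = 2π/T = 2π/17.29 = 0.3634 rad/s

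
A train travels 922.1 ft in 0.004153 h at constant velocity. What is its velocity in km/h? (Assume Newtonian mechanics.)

d = 922.1 ft × 0.3048 = 281.056 m
t = 0.004153 h × 3600.0 = 14.9508 s
v = d / t = 281.056 / 14.9508 = 18.7987 m/s
v = 18.7987 m/s / 0.2777777777777778 = 67.68 km/h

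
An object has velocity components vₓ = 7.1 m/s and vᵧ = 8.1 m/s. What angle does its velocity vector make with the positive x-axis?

θ = arctan(vᵧ/vₓ) = arctan(8.1/7.1) = 48.76°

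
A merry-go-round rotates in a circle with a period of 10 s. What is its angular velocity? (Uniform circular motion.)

ω = 2π/T = 2π/10 = 0.6283 rad/s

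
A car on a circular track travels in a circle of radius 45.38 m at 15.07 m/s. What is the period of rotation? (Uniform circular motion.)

T = 2πr/v = 2π×45.38/15.07 = 18.92 s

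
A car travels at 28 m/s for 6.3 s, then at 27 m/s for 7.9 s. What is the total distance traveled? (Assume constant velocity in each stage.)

d₁ = v₁t₁ = 28 × 6.3 = 176.4 m
d₂ = v₂t₂ = 27 × 7.9 = 213.3 m
d_total = 176.4 + 213.3 = 389.7 m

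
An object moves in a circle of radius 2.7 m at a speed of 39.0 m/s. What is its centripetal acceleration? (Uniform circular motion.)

a_c = v²/r = 39.0²/2.7 = 1521.0/2.7 = 563.33 m/s²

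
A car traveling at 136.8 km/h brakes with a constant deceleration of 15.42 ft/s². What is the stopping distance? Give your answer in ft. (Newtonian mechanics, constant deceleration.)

v₀ = 136.8 km/h × 0.2777777777777778 = 38.0 m/s
a = 15.42 ft/s² × 0.3048 = 4.70002 m/s²
d = v₀² / (2a) = 38.0² / (2 × 4.70002) = 1444.0 / 9.40004 = 153.616 m
d = 153.616 m / 0.3048 = 504.0 ft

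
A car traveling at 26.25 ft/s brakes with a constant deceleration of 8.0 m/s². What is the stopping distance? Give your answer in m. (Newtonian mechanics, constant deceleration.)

v₀ = 26.25 ft/s × 0.3048 = 8.001 m/s
d = v₀² / (2a) = 8.001² / (2 × 8.0) = 64.016 / 16.0 = 4.001 m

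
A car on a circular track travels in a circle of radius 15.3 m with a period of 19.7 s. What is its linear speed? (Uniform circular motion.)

v = 2πr/T = 2π×15.3/19.7 = 4.88 m/s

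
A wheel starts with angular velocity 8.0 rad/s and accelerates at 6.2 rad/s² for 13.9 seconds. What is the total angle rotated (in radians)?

θ = ω₀t + ½αt² = 8.0×13.9 + ½×6.2×13.9² = 710.15 rad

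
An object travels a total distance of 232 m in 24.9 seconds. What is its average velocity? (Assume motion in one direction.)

v_avg = Δd / Δt = 232 / 24.9 = 9.32 m/s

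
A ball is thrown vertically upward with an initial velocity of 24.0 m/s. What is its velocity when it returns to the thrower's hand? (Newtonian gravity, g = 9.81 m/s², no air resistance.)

By conservation of energy (no air resistance), the ball returns to the throw height with the same speed as launch, but directed downward.
|v_ground| = v₀ = 24.0 m/s
v_ground = 24.0 m/s (downward)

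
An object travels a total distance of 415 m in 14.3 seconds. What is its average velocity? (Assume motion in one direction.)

v_avg = Δd / Δt = 415 / 14.3 = 29.02 m/s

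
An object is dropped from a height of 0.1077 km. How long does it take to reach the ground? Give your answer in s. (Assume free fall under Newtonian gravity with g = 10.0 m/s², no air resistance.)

h = 0.1077 km × 1000.0 = 107.7 m
t = √(2h/g) = √(2 × 107.7 / 10.0) = 4.641 s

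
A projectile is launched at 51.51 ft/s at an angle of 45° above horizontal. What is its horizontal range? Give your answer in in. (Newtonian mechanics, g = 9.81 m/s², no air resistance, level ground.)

v₀ = 51.51 ft/s × 0.3048 = 15.7002 m/s
R = v₀² × sin(2θ) / g = 15.7002² × sin(2 × 45°) / 9.81 = 246.496 × 1.0 / 9.81 = 25.127 m
R = 25.127 m / 0.0254 = 989.3 in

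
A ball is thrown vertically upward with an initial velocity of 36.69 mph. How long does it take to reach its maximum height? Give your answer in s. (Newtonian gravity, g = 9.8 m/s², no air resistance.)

v₀ = 36.69 mph × 0.44704 = 16.4019 m/s
t_up = v₀ / g = 16.4019 / 9.8 = 1.674 s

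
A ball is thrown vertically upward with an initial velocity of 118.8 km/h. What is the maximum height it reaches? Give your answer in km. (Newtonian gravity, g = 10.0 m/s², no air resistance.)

v₀ = 118.8 km/h × 0.2777777777777778 = 33.0 m/s
h_max = v₀² / (2g) = 33.0² / (2 × 10.0) = 1089.0 / 20.0 = 54.45 m
h_max = 54.45 m / 1000.0 = 0.05445 km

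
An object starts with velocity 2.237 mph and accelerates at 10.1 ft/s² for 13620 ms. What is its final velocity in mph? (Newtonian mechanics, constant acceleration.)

v₀ = 2.237 mph × 0.44704 = 1.00003 m/s
a = 10.1 ft/s² × 0.3048 = 3.07848 m/s²
t = 13620 ms × 0.001 = 13.62 s
v = v₀ + a × t = 1.00003 + 3.07848 × 13.62 = 42.9289 m/s
v = 42.9289 m/s / 0.44704 = 96.03 mph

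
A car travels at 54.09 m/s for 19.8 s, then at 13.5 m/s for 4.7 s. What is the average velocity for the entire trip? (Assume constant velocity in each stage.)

d₁ = v₁t₁ = 54.09 × 19.8 = 1070.982 m
d₂ = v₂t₂ = 13.5 × 4.7 = 63.45 m
d_total = 1134.432 m, t_total = 24.5 s
v_avg = d_total/t_total = 1134.432/24.5 = 46.3 m/s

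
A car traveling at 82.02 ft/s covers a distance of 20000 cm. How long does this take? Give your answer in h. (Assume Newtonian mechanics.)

d = 20000 cm × 0.01 = 200.0 m
v = 82.02 ft/s × 0.3048 = 24.9997 m/s
t = d / v = 200.0 / 24.9997 = 8.0001 s
t = 8.0001 s / 3600.0 = 0.002222 h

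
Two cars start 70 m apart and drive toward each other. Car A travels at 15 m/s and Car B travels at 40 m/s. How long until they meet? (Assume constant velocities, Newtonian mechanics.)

Combined speed: v_combined = 15 + 40 = 55 m/s
Time to meet: t = d/v_combined = 70/55 = 1.27 s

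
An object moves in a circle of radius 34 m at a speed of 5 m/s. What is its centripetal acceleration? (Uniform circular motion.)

a_c = v²/r = 5²/34 = 25/34 = 0.74 m/s²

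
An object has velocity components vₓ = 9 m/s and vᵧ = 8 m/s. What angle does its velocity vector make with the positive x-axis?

θ = arctan(vᵧ/vₓ) = arctan(8/9) = 41.63°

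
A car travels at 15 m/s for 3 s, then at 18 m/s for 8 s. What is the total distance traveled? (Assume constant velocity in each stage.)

d₁ = v₁t₁ = 15 × 3 = 45 m
d₂ = v₂t₂ = 18 × 8 = 144 m
d_total = 45 + 144 = 189 m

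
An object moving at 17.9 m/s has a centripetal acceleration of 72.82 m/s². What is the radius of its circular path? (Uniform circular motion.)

r = v²/a_c = 17.9²/72.82 = 4.4 m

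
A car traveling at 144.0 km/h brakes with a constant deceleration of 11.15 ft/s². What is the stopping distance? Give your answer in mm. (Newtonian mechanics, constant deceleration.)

v₀ = 144.0 km/h × 0.2777777777777778 = 40.0 m/s
a = 11.15 ft/s² × 0.3048 = 3.39852 m/s²
d = v₀² / (2a) = 40.0² / (2 × 3.39852) = 1600.0 / 6.79704 = 235.397 m
d = 235.397 m / 0.001 = 235400 mm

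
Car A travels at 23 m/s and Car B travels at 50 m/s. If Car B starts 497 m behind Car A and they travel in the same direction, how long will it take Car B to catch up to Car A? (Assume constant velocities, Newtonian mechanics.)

Relative speed: v_rel = 50 - 23 = 27 m/s
Time to catch: t = d₀/v_rel = 497/27 = 18.41 s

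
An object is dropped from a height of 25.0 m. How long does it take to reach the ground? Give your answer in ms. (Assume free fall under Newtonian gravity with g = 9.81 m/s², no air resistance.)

t = √(2h/g) = √(2 × 25.0 / 9.81) = 2.25762 s
t = 2.25762 s / 0.001 = 2258 ms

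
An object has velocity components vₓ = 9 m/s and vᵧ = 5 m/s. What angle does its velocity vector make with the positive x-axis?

θ = arctan(vᵧ/vₓ) = arctan(5/9) = 29.05°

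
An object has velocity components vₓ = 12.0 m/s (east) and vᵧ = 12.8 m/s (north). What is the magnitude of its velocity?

|v| = √(vₓ² + vᵧ²) = √(12.0² + 12.8²) = √(307.84) = 17.55 m/s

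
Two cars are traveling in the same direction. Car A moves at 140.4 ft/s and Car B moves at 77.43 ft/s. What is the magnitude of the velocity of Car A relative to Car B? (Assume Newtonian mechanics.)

v_rel = |v_A - v_B| = |140.4 - 77.43| = 62.97 ft/s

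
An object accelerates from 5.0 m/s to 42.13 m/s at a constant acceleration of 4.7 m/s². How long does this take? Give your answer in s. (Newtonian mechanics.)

t = (v - v₀) / a = (42.13 - 5.0) / 4.7 = 7.9 s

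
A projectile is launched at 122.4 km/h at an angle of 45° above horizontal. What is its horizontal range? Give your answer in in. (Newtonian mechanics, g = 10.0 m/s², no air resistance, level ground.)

v₀ = 122.4 km/h × 0.2777777777777778 = 34.0 m/s
R = v₀² × sin(2θ) / g = 34.0² × sin(2 × 45°) / 10.0 = 1156.0 × 1.0 / 10.0 = 115.6 m
R = 115.6 m / 0.0254 = 4551 in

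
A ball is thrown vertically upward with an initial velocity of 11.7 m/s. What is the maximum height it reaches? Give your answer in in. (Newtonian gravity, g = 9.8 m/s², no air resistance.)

h_max = v₀² / (2g) = 11.7² / (2 × 9.8) = 136.89 / 19.6 = 6.98418 m
h_max = 6.98418 m / 0.0254 = 275.0 in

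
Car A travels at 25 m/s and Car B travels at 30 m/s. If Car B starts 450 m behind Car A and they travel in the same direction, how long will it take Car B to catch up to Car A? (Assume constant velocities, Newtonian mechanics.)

Relative speed: v_rel = 30 - 25 = 5 m/s
Time to catch: t = d₀/v_rel = 450/5 = 90.0 s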